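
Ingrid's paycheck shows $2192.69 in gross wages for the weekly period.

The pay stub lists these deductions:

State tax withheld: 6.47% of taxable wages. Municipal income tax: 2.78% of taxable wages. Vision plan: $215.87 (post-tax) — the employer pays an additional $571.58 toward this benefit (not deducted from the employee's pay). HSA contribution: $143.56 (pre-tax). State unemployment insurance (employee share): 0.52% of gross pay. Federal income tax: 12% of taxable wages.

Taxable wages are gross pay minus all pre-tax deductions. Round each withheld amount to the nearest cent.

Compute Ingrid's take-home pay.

$1386.41

HSA contribution: $143.56
Taxable wages = $2192.69 − $143.56 = $2049.13
State tax withheld: $2049.13 × 0.0647 = $132.58
Municipal income tax: $2049.13 × 0.0278 = $56.97
Federal income tax: $2049.13 × 0.12 = $245.90
State unemployment insurance (employee share): $2192.69 × 0.0052 = $11.40
Vision plan: $215.87
(Employer's $571.58 toward vision plan is not withheld from the employee.)
Total deductions = $143.56 + $132.58 + $56.97 + $245.90 + $11.40 + $215.87 = $806.28
Net pay = $2192.69 − $806.28 = $1386.41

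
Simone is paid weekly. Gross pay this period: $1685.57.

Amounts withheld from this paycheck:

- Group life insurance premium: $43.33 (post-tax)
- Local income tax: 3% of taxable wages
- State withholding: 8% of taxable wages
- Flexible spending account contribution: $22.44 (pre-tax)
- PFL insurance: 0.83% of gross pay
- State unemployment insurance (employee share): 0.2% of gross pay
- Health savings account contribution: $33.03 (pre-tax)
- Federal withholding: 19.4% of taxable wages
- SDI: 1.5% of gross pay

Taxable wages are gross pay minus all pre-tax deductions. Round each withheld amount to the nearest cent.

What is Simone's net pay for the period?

$1048.58

Flexible spending account contribution: $22.44
Health savings account contribution: $33.03
Pre-tax total = $22.44 + $33.03 = $55.47
Taxable wages = $1685.57 − $55.47 = $1630.10
Federal withholding: $1630.10 × 0.194 = $316.24
Local income tax: $1630.10 × 0.03 = $48.90
State withholding: $1630.10 × 0.08 = $130.41
SDI: $1685.57 × 0.015 = $25.28
State unemployment insurance (employee share): $1685.57 × 0.002 = $3.37
PFL insurance: $1685.57 × 0.0083 = $13.99
Group life insurance premium: $43.33
Total deductions = $22.44 + $33.03 + $316.24 + $48.90 + $130.41 + $25.28 + $3.37 + $13.99 + $43.33 = $636.99
Net pay = $1685.57 − $636.99 = $1048.58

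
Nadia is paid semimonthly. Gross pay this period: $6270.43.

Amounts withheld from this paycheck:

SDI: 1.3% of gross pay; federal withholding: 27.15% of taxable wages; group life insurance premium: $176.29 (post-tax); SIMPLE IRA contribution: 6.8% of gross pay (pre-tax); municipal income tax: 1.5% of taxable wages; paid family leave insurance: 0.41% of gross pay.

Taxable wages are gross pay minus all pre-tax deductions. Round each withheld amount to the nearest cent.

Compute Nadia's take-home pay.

SIMPLE IRA contribution: $6270.43 × 0.068 = $426.39
Taxable wages = $6270.43 − $426.39 = $5844.04
Federal withholding: $5844.04 × 0.2715 = $1586.66
Municipal income tax: $5844.04 × 0.015 = $87.66
SDI: $6270.43 × 0.013 = $81.52
Paid family leave insurance: $6270.43 × 0.0041 = $25.71
Group life insurance premium: $176.29
Total deductions = $426.39 + $1586.66 + $87.66 + $81.52 + $25.71 + $176.29 = $2384.23
Net pay = $6270.43 − $2384.23 = $3886.20

$3886.20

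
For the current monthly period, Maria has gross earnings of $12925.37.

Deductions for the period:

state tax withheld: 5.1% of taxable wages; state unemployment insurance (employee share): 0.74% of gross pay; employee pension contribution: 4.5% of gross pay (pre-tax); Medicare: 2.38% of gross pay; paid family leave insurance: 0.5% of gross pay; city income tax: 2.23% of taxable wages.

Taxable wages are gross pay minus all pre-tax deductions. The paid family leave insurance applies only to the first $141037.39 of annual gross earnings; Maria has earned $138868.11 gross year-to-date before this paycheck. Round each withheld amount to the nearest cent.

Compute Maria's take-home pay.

$11024.81

Employee pension contribution: $12925.37 × 0.045 = $581.64
Taxable wages = $12925.37 − $581.64 = $12343.73
City income tax: $12343.73 × 0.0223 = $275.27
State tax withheld: $12343.73 × 0.051 = $629.53
Paid family leave insurance: only $141037.39 − $138868.11 = $2169.28 of this check is subject → $2169.28 × 0.005 = $10.85
State unemployment insurance (employee share): $12925.37 × 0.0074 = $95.65
Medicare: $12925.37 × 0.0238 = $307.62
Total deductions = $581.64 + $275.27 + $629.53 + $10.85 + $95.65 + $307.62 = $1900.56
Net pay = $12925.37 − $1900.56 = $11024.81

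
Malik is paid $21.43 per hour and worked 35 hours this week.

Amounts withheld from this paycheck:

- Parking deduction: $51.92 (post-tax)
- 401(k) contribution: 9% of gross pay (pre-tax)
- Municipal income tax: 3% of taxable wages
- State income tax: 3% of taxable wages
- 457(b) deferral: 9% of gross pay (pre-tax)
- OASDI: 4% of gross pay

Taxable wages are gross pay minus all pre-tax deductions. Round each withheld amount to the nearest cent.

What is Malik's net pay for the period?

Gross pay: 35 × $21.43 = $750.05
401(k) contribution: $750.05 × 0.09 = $67.50
457(b) deferral: $750.05 × 0.09 = $67.50
Pre-tax total = $67.50 + $67.50 = $135.00
Taxable wages = $750.05 − $135.00 = $615.05
State income tax: $615.05 × 0.03 = $18.45
Municipal income tax: $615.05 × 0.03 = $18.45
OASDI: $750.05 × 0.04 = $30.00
Parking deduction: $51.92
Total deductions = $67.50 + $67.50 + $18.45 + $18.45 + $30.00 + $51.92 = $253.82
Net pay = $750.05 − $253.82 = $496.23

$496.23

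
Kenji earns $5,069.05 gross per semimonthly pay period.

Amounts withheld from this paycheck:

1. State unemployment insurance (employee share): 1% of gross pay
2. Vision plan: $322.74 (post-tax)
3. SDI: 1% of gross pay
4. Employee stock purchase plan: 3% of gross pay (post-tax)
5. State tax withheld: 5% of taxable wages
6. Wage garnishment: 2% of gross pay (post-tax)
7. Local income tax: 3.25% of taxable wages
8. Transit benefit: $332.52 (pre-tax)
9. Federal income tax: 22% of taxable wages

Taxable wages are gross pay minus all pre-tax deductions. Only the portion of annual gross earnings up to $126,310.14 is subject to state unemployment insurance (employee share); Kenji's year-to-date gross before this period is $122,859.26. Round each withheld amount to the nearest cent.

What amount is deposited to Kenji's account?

$2,642.33

Transit benefit: $332.52
Taxable wages = $5,069.05 − $332.52 = $4,736.53
State tax withheld: $4,736.53 × 0.05 = $236.83
Local income tax: $4,736.53 × 0.0325 = $153.94
Federal income tax: $4,736.53 × 0.22 = $1,042.04
SDI: $5,069.05 × 0.01 = $50.69
State unemployment insurance (employee share): only $126,310.14 − $122,859.26 = $3,450.88 of this check is subject → $3,450.88 × 0.01 = $34.51
Wage garnishment: $5,069.05 × 0.02 = $101.38
Vision plan: $322.74
Employee stock purchase plan: $5,069.05 × 0.03 = $152.07
Total deductions = $332.52 + $236.83 + $153.94 + $1,042.04 + $50.69 + $34.51 + $101.38 + $322.74 + $152.07 = $2,426.72
Net pay = $5,069.05 − $2,426.72 = $2,642.33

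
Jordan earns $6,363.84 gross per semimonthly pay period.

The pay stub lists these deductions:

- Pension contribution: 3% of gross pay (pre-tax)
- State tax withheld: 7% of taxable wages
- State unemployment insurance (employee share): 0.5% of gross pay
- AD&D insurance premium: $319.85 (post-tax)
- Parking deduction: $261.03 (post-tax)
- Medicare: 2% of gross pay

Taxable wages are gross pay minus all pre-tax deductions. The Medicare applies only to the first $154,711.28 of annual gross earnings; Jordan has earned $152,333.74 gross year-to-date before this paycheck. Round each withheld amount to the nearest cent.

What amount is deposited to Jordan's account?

Pension contribution: $6,363.84 × 0.03 = $190.92
Taxable wages = $6,363.84 − $190.92 = $6,172.92
State tax withheld: $6,172.92 × 0.07 = $432.10
Medicare: only $154,711.28 − $152,333.74 = $2,377.54 of this check is subject → $2,377.54 × 0.02 = $47.55
State unemployment insurance (employee share): $6,363.84 × 0.005 = $31.82
Parking deduction: $261.03
AD&D insurance premium: $319.85
Total deductions = $190.92 + $432.10 + $47.55 + $31.82 + $261.03 + $319.85 = $1,283.27
Net pay = $6,363.84 − $1,283.27 = $5,080.57

$5,080.57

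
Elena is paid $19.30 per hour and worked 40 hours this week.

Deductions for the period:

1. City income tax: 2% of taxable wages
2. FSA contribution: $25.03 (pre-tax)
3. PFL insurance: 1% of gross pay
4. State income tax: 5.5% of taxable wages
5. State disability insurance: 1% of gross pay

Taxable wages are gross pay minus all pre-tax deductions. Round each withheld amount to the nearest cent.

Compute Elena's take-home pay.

$675.51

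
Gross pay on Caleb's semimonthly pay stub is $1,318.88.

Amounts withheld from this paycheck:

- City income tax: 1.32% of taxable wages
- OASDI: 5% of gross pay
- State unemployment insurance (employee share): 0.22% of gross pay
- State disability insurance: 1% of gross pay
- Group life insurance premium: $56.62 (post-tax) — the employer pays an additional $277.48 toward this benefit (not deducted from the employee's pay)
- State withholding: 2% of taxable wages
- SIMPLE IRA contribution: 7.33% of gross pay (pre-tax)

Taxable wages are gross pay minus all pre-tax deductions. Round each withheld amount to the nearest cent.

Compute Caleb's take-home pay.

$1,042.99

SIMPLE IRA contribution: $1,318.88 × 0.0733 = $96.67
Taxable wages = $1,318.88 − $96.67 = $1,222.21
City income tax: $1,222.21 × 0.0132 = $16.13
State withholding: $1,222.21 × 0.02 = $24.44
OASDI: $1,318.88 × 0.05 = $65.94
State unemployment insurance (employee share): $1,318.88 × 0.0022 = $2.90
State disability insurance: $1,318.88 × 0.01 = $13.19
Group life insurance premium: $56.62
(Employer's $277.48 toward group life insurance premium is not withheld from the employee.)
Total deductions = $96.67 + $16.13 + $24.44 + $65.94 + $2.90 + $13.19 + $56.62 = $275.89
Net pay = $1,318.88 − $275.89 = $1,042.99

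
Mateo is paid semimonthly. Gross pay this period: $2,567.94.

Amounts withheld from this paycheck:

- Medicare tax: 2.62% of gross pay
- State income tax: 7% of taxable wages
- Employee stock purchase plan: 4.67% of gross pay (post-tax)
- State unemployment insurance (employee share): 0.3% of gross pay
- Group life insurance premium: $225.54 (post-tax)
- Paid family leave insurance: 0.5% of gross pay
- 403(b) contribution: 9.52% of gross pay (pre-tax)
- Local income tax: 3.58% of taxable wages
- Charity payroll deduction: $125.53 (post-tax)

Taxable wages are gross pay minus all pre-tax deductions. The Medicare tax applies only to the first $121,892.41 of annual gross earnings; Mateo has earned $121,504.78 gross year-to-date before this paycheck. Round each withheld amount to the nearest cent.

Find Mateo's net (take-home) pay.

$1,575.96

403(b) contribution: $2,567.94 × 0.0952 = $244.47
Taxable wages = $2,567.94 − $244.47 = $2,323.47
Local income tax: $2,323.47 × 0.0358 = $83.18
State income tax: $2,323.47 × 0.07 = $162.64
Paid family leave insurance: $2,567.94 × 0.005 = $12.84
Medicare tax: only $121,892.41 − $121,504.78 = $387.63 of this check is subject → $387.63 × 0.0262 = $10.16
State unemployment insurance (employee share): $2,567.94 × 0.003 = $7.70
Group life insurance premium: $225.54
Employee stock purchase plan: $2,567.94 × 0.0467 = $119.92
Charity payroll deduction: $125.53
Total deductions = $244.47 + $83.18 + $162.64 + $12.84 + $10.16 + $7.70 + $225.54 + $119.92 + $125.53 = $991.98
Net pay = $2,567.94 − $991.98 = $1,575.96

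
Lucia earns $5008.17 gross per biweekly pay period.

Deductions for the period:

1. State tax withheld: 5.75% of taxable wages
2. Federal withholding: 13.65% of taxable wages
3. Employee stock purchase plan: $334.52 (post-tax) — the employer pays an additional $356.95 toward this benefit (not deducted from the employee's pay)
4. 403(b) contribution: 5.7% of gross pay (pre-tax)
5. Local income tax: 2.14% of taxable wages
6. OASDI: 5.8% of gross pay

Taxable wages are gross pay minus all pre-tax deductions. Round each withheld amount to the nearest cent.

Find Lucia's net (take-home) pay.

403(b) contribution: $5008.17 × 0.057 = $285.47
Taxable wages = $5008.17 − $285.47 = $4722.70
Local income tax: $4722.70 × 0.0214 = $101.07
State tax withheld: $4722.70 × 0.0575 = $271.56
Federal withholding: $4722.70 × 0.1365 = $644.65
OASDI: $5008.17 × 0.058 = $290.47
Employee stock purchase plan: $334.52
(Employer's $356.95 toward employee stock purchase plan is not withheld from the employee.)
Total deductions = $285.47 + $101.07 + $271.56 + $644.65 + $290.47 + $334.52 = $1927.74
Net pay = $5008.17 − $1927.74 = $3080.43

$3080.43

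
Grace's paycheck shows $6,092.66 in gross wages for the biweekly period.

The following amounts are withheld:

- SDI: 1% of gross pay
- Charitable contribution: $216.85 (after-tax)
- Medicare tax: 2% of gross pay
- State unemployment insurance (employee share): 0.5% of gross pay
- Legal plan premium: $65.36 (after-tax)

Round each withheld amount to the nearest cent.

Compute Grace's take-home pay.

$5,597.21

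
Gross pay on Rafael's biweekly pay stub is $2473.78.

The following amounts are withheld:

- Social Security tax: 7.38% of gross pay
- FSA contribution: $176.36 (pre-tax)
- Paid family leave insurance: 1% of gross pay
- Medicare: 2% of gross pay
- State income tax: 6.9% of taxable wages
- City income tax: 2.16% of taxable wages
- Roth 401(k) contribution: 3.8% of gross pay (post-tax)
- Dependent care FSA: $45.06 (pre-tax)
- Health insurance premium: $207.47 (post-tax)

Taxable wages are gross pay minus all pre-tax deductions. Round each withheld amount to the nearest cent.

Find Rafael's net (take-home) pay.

$1490.05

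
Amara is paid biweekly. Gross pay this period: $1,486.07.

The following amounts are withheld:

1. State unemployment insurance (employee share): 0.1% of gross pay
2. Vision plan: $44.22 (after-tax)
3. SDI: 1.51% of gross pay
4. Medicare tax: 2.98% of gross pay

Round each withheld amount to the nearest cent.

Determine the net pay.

$1,373.64

State unemployment insurance (employee share): $1,486.07 × 0.001 = $1.49
SDI: $1,486.07 × 0.0151 = $22.44
Medicare tax: $1,486.07 × 0.0298 = $44.28
Vision plan: $44.22
Total deductions = $1.49 + $22.44 + $44.28 + $44.22 = $112.43
Net pay = $1,486.07 − $112.43 = $1,373.64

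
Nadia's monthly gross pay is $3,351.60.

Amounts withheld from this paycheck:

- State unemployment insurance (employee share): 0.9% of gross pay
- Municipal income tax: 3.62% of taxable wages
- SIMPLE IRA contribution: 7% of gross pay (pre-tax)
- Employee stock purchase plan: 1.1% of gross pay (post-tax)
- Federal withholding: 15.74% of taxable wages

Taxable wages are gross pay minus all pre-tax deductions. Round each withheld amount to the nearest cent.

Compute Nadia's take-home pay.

SIMPLE IRA contribution: $3,351.60 × 0.07 = $234.61
Taxable wages = $3,351.60 − $234.61 = $3,116.99
Municipal income tax: $3,116.99 × 0.0362 = $112.84
Federal withholding: $3,116.99 × 0.1574 = $490.61
State unemployment insurance (employee share): $3,351.60 × 0.009 = $30.16
Employee stock purchase plan: $3,351.60 × 0.011 = $36.87
Total deductions = $234.61 + $112.84 + $490.61 + $30.16 + $36.87 = $905.09
Net pay = $3,351.60 − $905.09 = $2,446.51

$2,446.51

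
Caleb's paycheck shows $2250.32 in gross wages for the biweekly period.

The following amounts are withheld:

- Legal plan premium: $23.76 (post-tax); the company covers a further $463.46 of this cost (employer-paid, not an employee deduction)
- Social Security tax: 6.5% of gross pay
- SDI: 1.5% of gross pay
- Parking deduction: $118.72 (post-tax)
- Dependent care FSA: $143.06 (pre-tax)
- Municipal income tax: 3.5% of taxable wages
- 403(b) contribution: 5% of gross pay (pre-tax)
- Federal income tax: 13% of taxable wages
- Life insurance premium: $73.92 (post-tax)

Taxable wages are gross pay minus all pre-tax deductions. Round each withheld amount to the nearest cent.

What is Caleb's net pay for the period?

403(b) contribution: $2250.32 × 0.05 = $112.52
Dependent care FSA: $143.06
Pre-tax total = $112.52 + $143.06 = $255.58
Taxable wages = $2250.32 − $255.58 = $1994.74
Municipal income tax: $1994.74 × 0.035 = $69.82
Federal income tax: $1994.74 × 0.13 = $259.32
Social Security tax: $2250.32 × 0.065 = $146.27
SDI: $2250.32 × 0.015 = $33.75
Life insurance premium: $73.92
Parking deduction: $118.72
Legal plan premium: $23.76
(Employer's $463.46 toward legal plan premium is not withheld from the employee.)
Total deductions = $112.52 + $143.06 + $69.82 + $259.32 + $146.27 + $33.75 + $73.92 + $118.72 + $23.76 = $981.14
Net pay = $2250.32 − $981.14 = $1269.18

$1269.18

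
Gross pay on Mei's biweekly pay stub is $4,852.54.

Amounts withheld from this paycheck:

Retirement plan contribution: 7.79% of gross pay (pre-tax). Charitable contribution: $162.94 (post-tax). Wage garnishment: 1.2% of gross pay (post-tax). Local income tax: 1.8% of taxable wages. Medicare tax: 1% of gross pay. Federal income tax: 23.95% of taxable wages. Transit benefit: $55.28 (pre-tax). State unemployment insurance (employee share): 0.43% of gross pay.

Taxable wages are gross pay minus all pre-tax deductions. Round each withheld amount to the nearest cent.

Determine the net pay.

$2,990.72

Transit benefit: $55.28
Retirement plan contribution: $4,852.54 × 0.0779 = $378.01
Pre-tax total = $55.28 + $378.01 = $433.29
Taxable wages = $4,852.54 − $433.29 = $4,419.25
Local income tax: $4,419.25 × 0.018 = $79.55
Federal income tax: $4,419.25 × 0.2395 = $1,058.41
Medicare tax: $4,852.54 × 0.01 = $48.53
State unemployment insurance (employee share): $4,852.54 × 0.0043 = $20.87
Charitable contribution: $162.94
Wage garnishment: $4,852.54 × 0.012 = $58.23
Total deductions = $55.28 + $378.01 + $79.55 + $1,058.41 + $48.53 + $20.87 + $162.94 + $58.23 = $1,861.82
Net pay = $4,852.54 − $1,861.82 = $2,990.72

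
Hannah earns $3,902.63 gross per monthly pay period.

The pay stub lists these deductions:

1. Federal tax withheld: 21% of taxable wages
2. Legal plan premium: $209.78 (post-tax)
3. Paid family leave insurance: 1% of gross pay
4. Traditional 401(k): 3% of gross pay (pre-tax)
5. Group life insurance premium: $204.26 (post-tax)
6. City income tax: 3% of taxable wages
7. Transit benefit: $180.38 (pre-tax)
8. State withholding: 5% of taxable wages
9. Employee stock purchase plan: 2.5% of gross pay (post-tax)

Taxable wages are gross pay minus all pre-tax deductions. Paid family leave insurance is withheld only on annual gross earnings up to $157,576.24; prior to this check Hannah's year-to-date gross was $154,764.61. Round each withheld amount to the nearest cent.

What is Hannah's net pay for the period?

Transit benefit: $180.38
Traditional 401(k): $3,902.63 × 0.03 = $117.08
Pre-tax total = $180.38 + $117.08 = $297.46
Taxable wages = $3,902.63 − $297.46 = $3,605.17
City income tax: $3,605.17 × 0.03 = $108.16
State withholding: $3,605.17 × 0.05 = $180.26
Federal tax withheld: $3,605.17 × 0.21 = $757.09
Paid family leave insurance: only $157,576.24 − $154,764.61 = $2,811.63 of this check is subject → $2,811.63 × 0.01 = $28.12
Employee stock purchase plan: $3,902.63 × 0.025 = $97.57
Legal plan premium: $209.78
Group life insurance premium: $204.26
Total deductions = $180.38 + $117.08 + $108.16 + $180.26 + $757.09 + $28.12 + $97.57 + $209.78 + $204.26 = $1,882.70
Net pay = $3,902.63 − $1,882.70 = $2,019.93

$2,019.93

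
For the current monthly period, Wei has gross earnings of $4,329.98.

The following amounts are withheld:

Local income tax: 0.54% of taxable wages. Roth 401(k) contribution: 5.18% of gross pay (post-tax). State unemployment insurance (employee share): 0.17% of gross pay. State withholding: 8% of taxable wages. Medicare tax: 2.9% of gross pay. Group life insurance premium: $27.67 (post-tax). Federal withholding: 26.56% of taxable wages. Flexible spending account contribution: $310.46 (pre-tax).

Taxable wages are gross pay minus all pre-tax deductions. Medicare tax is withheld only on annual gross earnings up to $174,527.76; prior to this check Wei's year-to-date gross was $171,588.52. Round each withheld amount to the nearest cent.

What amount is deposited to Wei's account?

$2,264.11

Flexible spending account contribution: $310.46
Taxable wages = $4,329.98 − $310.46 = $4,019.52
State withholding: $4,019.52 × 0.08 = $321.56
Local income tax: $4,019.52 × 0.0054 = $21.71
Federal withholding: $4,019.52 × 0.2656 = $1,067.58
State unemployment insurance (employee share): $4,329.98 × 0.0017 = $7.36
Medicare tax: only $174,527.76 − $171,588.52 = $2,939.24 of this check is subject → $2,939.24 × 0.029 = $85.24
Group life insurance premium: $27.67
Roth 401(k) contribution: $4,329.98 × 0.0518 = $224.29
Total deductions = $310.46 + $321.56 + $21.71 + $1,067.58 + $7.36 + $85.24 + $27.67 + $224.29 = $2,065.87
Net pay = $4,329.98 − $2,065.87 = $2,264.11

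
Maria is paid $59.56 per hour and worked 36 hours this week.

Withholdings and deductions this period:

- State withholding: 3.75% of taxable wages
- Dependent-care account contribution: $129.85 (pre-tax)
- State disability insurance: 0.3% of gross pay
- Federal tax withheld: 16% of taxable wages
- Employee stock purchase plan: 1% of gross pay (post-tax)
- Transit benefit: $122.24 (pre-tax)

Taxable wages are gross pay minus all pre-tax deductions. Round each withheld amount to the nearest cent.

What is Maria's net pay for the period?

Gross pay: 36 × $59.56 = $2144.16
Dependent-care account contribution: $129.85
Transit benefit: $122.24
Pre-tax total = $129.85 + $122.24 = $252.09
Taxable wages = $2144.16 − $252.09 = $1892.07
Federal tax withheld: $1892.07 × 0.16 = $302.73
State withholding: $1892.07 × 0.0375 = $70.95
State disability insurance: $2144.16 × 0.003 = $6.43
Employee stock purchase plan: $2144.16 × 0.01 = $21.44
Total deductions = $129.85 + $122.24 + $302.73 + $70.95 + $6.43 + $21.44 = $653.64
Net pay = $2144.16 − $653.64 = $1490.52

$1490.52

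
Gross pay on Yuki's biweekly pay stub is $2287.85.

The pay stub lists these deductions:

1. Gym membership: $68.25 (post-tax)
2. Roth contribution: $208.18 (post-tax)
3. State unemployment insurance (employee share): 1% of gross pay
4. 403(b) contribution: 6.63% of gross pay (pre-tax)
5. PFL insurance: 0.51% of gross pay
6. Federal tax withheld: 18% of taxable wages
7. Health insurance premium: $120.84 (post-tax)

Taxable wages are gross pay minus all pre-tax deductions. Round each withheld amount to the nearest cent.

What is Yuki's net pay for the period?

$1319.84

403(b) contribution: $2287.85 × 0.0663 = $151.68
Taxable wages = $2287.85 − $151.68 = $2136.17
Federal tax withheld: $2136.17 × 0.18 = $384.51
State unemployment insurance (employee share): $2287.85 × 0.01 = $22.88
PFL insurance: $2287.85 × 0.0051 = $11.67
Roth contribution: $208.18
Gym membership: $68.25
Health insurance premium: $120.84
Total deductions = $151.68 + $384.51 + $22.88 + $11.67 + $208.18 + $68.25 + $120.84 = $968.01
Net pay = $2287.85 − $968.01 = $1319.84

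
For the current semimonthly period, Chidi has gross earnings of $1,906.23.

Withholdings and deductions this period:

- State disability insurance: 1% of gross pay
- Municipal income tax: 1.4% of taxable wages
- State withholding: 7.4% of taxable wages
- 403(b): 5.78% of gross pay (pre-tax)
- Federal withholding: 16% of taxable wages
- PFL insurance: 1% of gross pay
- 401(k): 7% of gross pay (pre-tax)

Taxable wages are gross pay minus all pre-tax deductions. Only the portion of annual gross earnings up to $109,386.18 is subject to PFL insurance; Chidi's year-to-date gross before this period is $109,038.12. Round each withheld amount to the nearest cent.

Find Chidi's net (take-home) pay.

401(k): $1,906.23 × 0.07 = $133.44
403(b): $1,906.23 × 0.0578 = $110.18
Pre-tax total = $133.44 + $110.18 = $243.62
Taxable wages = $1,906.23 − $243.62 = $1,662.61
Federal withholding: $1,662.61 × 0.16 = $266.02
State withholding: $1,662.61 × 0.074 = $123.03
Municipal income tax: $1,662.61 × 0.014 = $23.28
State disability insurance: $1,906.23 × 0.01 = $19.06
PFL insurance: only $109,386.18 − $109,038.12 = $348.06 of this check is subject → $348.06 × 0.01 = $3.48
Total deductions = $133.44 + $110.18 + $266.02 + $123.03 + $23.28 + $19.06 + $3.48 = $678.49
Net pay = $1,906.23 − $678.49 = $1,227.74

$1,227.74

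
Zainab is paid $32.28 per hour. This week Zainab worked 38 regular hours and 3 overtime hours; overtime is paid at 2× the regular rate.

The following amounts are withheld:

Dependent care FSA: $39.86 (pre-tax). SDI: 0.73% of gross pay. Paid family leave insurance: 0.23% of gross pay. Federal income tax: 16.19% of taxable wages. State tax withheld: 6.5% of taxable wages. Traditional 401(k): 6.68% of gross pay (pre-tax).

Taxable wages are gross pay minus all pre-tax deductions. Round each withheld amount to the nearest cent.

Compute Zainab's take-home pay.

$980.24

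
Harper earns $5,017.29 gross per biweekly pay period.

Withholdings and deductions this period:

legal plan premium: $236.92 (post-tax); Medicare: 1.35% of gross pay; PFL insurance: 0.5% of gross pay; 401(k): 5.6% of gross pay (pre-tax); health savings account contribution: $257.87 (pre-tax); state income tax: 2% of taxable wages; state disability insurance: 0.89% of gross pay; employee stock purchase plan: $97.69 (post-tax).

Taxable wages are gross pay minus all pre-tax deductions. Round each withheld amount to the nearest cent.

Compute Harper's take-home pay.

$3,916.80

Health savings account contribution: $257.87
401(k): $5,017.29 × 0.056 = $280.97
Pre-tax total = $257.87 + $280.97 = $538.84
Taxable wages = $5,017.29 − $538.84 = $4,478.45
State income tax: $4,478.45 × 0.02 = $89.57
PFL insurance: $5,017.29 × 0.005 = $25.09
Medicare: $5,017.29 × 0.0135 = $67.73
State disability insurance: $5,017.29 × 0.0089 = $44.65
Employee stock purchase plan: $97.69
Legal plan premium: $236.92
Total deductions = $257.87 + $280.97 + $89.57 + $25.09 + $67.73 + $44.65 + $97.69 + $236.92 = $1,100.49
Net pay = $5,017.29 − $1,100.49 = $3,916.80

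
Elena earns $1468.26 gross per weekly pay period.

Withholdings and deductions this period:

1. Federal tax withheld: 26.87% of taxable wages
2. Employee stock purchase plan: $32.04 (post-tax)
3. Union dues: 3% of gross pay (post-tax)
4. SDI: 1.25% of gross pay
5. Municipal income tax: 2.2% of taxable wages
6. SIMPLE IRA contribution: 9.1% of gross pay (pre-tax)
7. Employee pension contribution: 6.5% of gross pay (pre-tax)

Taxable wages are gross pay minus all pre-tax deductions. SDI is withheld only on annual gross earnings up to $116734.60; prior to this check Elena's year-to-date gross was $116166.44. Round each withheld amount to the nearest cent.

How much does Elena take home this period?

Employee pension contribution: $1468.26 × 0.065 = $95.44
SIMPLE IRA contribution: $1468.26 × 0.091 = $133.61
Pre-tax total = $95.44 + $133.61 = $229.05
Taxable wages = $1468.26 − $229.05 = $1239.21
Federal tax withheld: $1239.21 × 0.2687 = $332.98
Municipal income tax: $1239.21 × 0.022 = $27.26
SDI: only $116734.60 − $116166.44 = $568.16 of this check is subject → $568.16 × 0.0125 = $7.10
Union dues: $1468.26 × 0.03 = $44.05
Employee stock purchase plan: $32.04
Total deductions = $95.44 + $133.61 + $332.98 + $27.26 + $7.10 + $44.05 + $32.04 = $672.48
Net pay = $1468.26 − $672.48 = $795.78

$795.78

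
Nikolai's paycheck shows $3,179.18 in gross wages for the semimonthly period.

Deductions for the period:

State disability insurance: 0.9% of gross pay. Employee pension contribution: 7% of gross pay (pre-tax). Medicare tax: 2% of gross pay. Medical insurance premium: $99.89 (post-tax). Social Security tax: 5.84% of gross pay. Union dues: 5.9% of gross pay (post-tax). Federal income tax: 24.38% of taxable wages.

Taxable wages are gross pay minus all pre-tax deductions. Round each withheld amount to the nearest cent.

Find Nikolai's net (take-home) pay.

Employee pension contribution: $3,179.18 × 0.07 = $222.54
Taxable wages = $3,179.18 − $222.54 = $2,956.64
Federal income tax: $2,956.64 × 0.2438 = $720.83
State disability insurance: $3,179.18 × 0.009 = $28.61
Social Security tax: $3,179.18 × 0.0584 = $185.66
Medicare tax: $3,179.18 × 0.02 = $63.58
Medical insurance premium: $99.89
Union dues: $3,179.18 × 0.059 = $187.57
Total deductions = $222.54 + $720.83 + $28.61 + $185.66 + $63.58 + $99.89 + $187.57 = $1,508.68
Net pay = $3,179.18 − $1,508.68 = $1,670.50

$1,670.50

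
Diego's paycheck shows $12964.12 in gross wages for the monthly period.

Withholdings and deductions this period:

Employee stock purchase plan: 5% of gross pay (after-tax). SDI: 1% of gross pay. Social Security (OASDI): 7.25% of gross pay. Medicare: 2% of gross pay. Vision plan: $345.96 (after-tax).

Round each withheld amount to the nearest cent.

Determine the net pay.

Social Security (OASDI): $12964.12 × 0.0725 = $939.90
Medicare: $12964.12 × 0.02 = $259.28
SDI: $12964.12 × 0.01 = $129.64
Vision plan: $345.96
Employee stock purchase plan: $12964.12 × 0.05 = $648.21
Total deductions = $939.90 + $259.28 + $129.64 + $345.96 + $648.21 = $2322.99
Net pay = $12964.12 − $2322.99 = $10641.13

$10641.13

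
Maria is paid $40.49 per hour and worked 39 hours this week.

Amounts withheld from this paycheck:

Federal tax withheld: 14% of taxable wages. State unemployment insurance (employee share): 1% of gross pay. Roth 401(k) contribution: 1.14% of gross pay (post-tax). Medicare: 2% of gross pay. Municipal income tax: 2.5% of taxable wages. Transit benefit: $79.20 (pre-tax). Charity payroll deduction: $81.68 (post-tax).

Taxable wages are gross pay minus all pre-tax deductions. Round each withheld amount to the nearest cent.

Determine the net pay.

$1,105.37

Gross pay: 39 × $40.49 = $1,579.11
Transit benefit: $79.20
Taxable wages = $1,579.11 − $79.20 = $1,499.91
Federal tax withheld: $1,499.91 × 0.14 = $209.99
Municipal income tax: $1,499.91 × 0.025 = $37.50
Medicare: $1,579.11 × 0.02 = $31.58
State unemployment insurance (employee share): $1,579.11 × 0.01 = $15.79
Charity payroll deduction: $81.68
Roth 401(k) contribution: $1,579.11 × 0.0114 = $18.00
Total deductions = $79.20 + $209.99 + $37.50 + $31.58 + $15.79 + $81.68 + $18.00 = $473.74
Net pay = $1,579.11 − $473.74 = $1,105.37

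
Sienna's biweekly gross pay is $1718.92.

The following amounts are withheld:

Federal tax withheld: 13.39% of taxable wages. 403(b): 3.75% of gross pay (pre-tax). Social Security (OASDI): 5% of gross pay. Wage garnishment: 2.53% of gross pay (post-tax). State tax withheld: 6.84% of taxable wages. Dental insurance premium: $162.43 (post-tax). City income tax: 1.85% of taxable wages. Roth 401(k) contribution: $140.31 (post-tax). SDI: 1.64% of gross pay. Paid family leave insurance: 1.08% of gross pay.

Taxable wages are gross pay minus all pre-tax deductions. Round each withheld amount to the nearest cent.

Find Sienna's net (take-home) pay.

$810.22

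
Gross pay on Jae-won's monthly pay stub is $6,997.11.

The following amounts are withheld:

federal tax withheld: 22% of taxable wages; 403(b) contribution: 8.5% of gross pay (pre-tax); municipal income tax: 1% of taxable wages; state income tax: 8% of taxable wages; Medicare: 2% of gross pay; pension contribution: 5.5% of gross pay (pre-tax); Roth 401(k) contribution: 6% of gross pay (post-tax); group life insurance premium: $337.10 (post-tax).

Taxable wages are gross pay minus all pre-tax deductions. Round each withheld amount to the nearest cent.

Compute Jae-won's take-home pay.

403(b) contribution: $6,997.11 × 0.085 = $594.75
Pension contribution: $6,997.11 × 0.055 = $384.84
Pre-tax total = $594.75 + $384.84 = $979.59
Taxable wages = $6,997.11 − $979.59 = $6,017.52
State income tax: $6,017.52 × 0.08 = $481.40
Federal tax withheld: $6,017.52 × 0.22 = $1,323.85
Municipal income tax: $6,017.52 × 0.01 = $60.18
Medicare: $6,997.11 × 0.02 = $139.94
Roth 401(k) contribution: $6,997.11 × 0.06 = $419.83
Group life insurance premium: $337.10
Total deductions = $594.75 + $384.84 + $481.40 + $1,323.85 + $60.18 + $139.94 + $419.83 + $337.10 = $3,741.89
Net pay = $6,997.11 − $3,741.89 = $3,255.22

$3,255.22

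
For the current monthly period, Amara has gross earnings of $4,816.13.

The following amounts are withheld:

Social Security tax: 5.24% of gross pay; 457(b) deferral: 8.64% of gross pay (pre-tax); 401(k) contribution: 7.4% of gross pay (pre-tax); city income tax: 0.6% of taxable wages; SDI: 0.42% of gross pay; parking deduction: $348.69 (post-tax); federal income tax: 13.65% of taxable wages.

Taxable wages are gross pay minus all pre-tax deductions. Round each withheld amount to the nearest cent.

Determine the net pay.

457(b) deferral: $4,816.13 × 0.0864 = $416.11
401(k) contribution: $4,816.13 × 0.074 = $356.39
Pre-tax total = $416.11 + $356.39 = $772.50
Taxable wages = $4,816.13 − $772.50 = $4,043.63
Federal income tax: $4,043.63 × 0.1365 = $551.96
City income tax: $4,043.63 × 0.006 = $24.26
Social Security tax: $4,816.13 × 0.0524 = $252.37
SDI: $4,816.13 × 0.0042 = $20.23
Parking deduction: $348.69
Total deductions = $416.11 + $356.39 + $551.96 + $24.26 + $252.37 + $20.23 + $348.69 = $1,970.01
Net pay = $4,816.13 − $1,970.01 = $2,846.12

$2,846.12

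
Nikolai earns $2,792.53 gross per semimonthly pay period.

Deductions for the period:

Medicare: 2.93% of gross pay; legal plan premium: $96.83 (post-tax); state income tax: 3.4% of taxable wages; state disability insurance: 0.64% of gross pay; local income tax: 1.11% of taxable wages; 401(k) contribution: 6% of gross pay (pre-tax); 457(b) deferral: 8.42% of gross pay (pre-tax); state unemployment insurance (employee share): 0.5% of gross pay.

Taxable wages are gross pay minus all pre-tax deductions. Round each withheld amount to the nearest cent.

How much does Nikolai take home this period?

$2,071.59

457(b) deferral: $2,792.53 × 0.0842 = $235.13
401(k) contribution: $2,792.53 × 0.06 = $167.55
Pre-tax total = $235.13 + $167.55 = $402.68
Taxable wages = $2,792.53 − $402.68 = $2,389.85
Local income tax: $2,389.85 × 0.0111 = $26.53
State income tax: $2,389.85 × 0.034 = $81.25
State unemployment insurance (employee share): $2,792.53 × 0.005 = $13.96
State disability insurance: $2,792.53 × 0.0064 = $17.87
Medicare: $2,792.53 × 0.0293 = $81.82
Legal plan premium: $96.83
Total deductions = $235.13 + $167.55 + $26.53 + $81.25 + $13.96 + $17.87 + $81.82 + $96.83 = $720.94
Net pay = $2,792.53 − $720.94 = $2,071.59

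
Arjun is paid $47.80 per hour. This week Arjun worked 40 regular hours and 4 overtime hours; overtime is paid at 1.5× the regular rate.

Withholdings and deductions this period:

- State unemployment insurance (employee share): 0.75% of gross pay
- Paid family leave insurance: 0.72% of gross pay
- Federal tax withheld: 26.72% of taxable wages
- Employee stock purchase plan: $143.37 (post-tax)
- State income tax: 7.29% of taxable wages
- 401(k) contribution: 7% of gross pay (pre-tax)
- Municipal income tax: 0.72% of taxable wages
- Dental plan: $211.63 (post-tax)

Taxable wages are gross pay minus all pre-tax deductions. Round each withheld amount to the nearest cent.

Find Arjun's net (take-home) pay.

$947.38

Regular pay: 40 × $47.80 = $1,912.00
Overtime pay: 4 × $47.80 × 1.5 = $286.80
Gross pay = $1,912.00 + $286.80 = $2,198.80
401(k) contribution: $2,198.80 × 0.07 = $153.92
Taxable wages = $2,198.80 − $153.92 = $2,044.88
State income tax: $2,044.88 × 0.0729 = $149.07
Municipal income tax: $2,044.88 × 0.0072 = $14.72
Federal tax withheld: $2,044.88 × 0.2672 = $546.39
State unemployment insurance (employee share): $2,198.80 × 0.0075 = $16.49
Paid family leave insurance: $2,198.80 × 0.0072 = $15.83
Employee stock purchase plan: $143.37
Dental plan: $211.63
Total deductions = $153.92 + $149.07 + $14.72 + $546.39 + $16.49 + $15.83 + $143.37 + $211.63 = $1,251.42
Net pay = $2,198.80 − $1,251.42 = $947.38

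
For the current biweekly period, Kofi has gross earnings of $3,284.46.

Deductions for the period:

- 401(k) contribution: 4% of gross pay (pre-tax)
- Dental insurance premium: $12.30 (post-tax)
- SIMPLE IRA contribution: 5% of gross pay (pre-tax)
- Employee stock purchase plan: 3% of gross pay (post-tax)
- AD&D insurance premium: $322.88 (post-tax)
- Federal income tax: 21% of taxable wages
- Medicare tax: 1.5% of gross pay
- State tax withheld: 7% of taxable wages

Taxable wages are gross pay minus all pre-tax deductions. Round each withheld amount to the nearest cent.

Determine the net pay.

$1,669.00

SIMPLE IRA contribution: $3,284.46 × 0.05 = $164.22
401(k) contribution: $3,284.46 × 0.04 = $131.38
Pre-tax total = $164.22 + $131.38 = $295.60
Taxable wages = $3,284.46 − $295.60 = $2,988.86
State tax withheld: $2,988.86 × 0.07 = $209.22
Federal income tax: $2,988.86 × 0.21 = $627.66
Medicare tax: $3,284.46 × 0.015 = $49.27
Dental insurance premium: $12.30
AD&D insurance premium: $322.88
Employee stock purchase plan: $3,284.46 × 0.03 = $98.53
Total deductions = $164.22 + $131.38 + $209.22 + $627.66 + $49.27 + $12.30 + $322.88 + $98.53 = $1,615.46
Net pay = $3,284.46 − $1,615.46 = $1,669.00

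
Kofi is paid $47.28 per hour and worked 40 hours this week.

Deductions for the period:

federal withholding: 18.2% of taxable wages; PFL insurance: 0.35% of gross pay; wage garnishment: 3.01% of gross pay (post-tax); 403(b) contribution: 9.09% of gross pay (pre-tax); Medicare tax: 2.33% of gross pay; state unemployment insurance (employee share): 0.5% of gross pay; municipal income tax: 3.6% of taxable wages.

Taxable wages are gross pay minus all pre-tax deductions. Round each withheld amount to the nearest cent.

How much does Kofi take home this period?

Gross pay: 40 × $47.28 = $1,891.20
403(b) contribution: $1,891.20 × 0.0909 = $171.91
Taxable wages = $1,891.20 − $171.91 = $1,719.29
Municipal income tax: $1,719.29 × 0.036 = $61.89
Federal withholding: $1,719.29 × 0.182 = $312.91
Medicare tax: $1,891.20 × 0.0233 = $44.06
PFL insurance: $1,891.20 × 0.0035 = $6.62
State unemployment insurance (employee share): $1,891.20 × 0.005 = $9.46
Wage garnishment: $1,891.20 × 0.0301 = $56.93
Total deductions = $171.91 + $61.89 + $312.91 + $44.06 + $6.62 + $9.46 + $56.93 = $663.78
Net pay = $1,891.20 − $663.78 = $1,227.42

$1,227.42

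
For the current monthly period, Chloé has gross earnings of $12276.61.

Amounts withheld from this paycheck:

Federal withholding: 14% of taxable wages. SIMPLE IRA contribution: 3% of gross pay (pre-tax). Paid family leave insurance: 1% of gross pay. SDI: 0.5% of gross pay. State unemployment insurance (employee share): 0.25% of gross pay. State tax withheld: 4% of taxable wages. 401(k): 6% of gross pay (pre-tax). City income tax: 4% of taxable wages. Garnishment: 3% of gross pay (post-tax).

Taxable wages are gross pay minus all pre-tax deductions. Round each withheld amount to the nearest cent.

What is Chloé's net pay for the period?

$8130.79

SIMPLE IRA contribution: $12276.61 × 0.03 = $368.30
401(k): $12276.61 × 0.06 = $736.60
Pre-tax total = $368.30 + $736.60 = $1104.90
Taxable wages = $12276.61 − $1104.90 = $11171.71
City income tax: $11171.71 × 0.04 = $446.87
Federal withholding: $11171.71 × 0.14 = $1564.04
State tax withheld: $11171.71 × 0.04 = $446.87
Paid family leave insurance: $12276.61 × 0.01 = $122.77
State unemployment insurance (employee share): $12276.61 × 0.0025 = $30.69
SDI: $12276.61 × 0.005 = $61.38
Garnishment: $12276.61 × 0.03 = $368.30
Total deductions = $368.30 + $736.60 + $446.87 + $1564.04 + $446.87 + $122.77 + $30.69 + $61.38 + $368.30 = $4145.82
Net pay = $12276.61 − $4145.82 = $8130.79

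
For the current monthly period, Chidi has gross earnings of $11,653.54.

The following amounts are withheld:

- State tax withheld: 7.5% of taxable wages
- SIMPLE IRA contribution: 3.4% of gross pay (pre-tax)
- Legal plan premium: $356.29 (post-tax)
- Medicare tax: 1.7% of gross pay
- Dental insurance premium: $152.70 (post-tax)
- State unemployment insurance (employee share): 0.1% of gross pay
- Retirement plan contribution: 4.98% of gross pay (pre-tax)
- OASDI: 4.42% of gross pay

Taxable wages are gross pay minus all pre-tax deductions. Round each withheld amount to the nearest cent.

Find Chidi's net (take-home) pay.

$8,642.36

Retirement plan contribution: $11,653.54 × 0.0498 = $580.35
SIMPLE IRA contribution: $11,653.54 × 0.034 = $396.22
Pre-tax total = $580.35 + $396.22 = $976.57
Taxable wages = $11,653.54 − $976.57 = $10,676.97
State tax withheld: $10,676.97 × 0.075 = $800.77
Medicare tax: $11,653.54 × 0.017 = $198.11
OASDI: $11,653.54 × 0.0442 = $515.09
State unemployment insurance (employee share): $11,653.54 × 0.001 = $11.65
Legal plan premium: $356.29
Dental insurance premium: $152.70
Total deductions = $580.35 + $396.22 + $800.77 + $198.11 + $515.09 + $11.65 + $356.29 + $152.70 = $3,011.18
Net pay = $11,653.54 − $3,011.18 = $8,642.36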